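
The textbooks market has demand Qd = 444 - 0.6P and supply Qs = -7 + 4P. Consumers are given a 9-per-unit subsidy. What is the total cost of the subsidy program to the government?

Government cost = 80703/23

Pre-subsidy: 444 - 0.6P = -7 + 4P gives P* = 2255/23, Q* = 8859/23.
With the rebate, buyers effectively pay Pb = Ps − 9, where Ps is the price sellers receive.
Demand in terms of Ps becomes Qd = 444 − 0.6(Ps − 9) = 449.4 - 0.6Ps. Setting this equal to supply: 449.4 - 0.6Ps = -7 + 4Ps, so Ps = 2282/23.
Buyers pay Pb = 2282/23 − 9 = 2075/23; Q' = -7 + 4·(2282/23) = 8967/23.
Government outlay = subsidy × quantity = 9 × 8967/23 = 80703/23.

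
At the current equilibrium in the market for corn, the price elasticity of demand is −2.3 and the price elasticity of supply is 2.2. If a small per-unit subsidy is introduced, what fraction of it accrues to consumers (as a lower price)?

For a small subsidy around the equilibrium, the benefit split depends on the relative slopes, which at a point are proportional to the elasticities.
Buyer share = εs/(εs + |εd|) = 2.2/(2.2 + 2.3) = 22/45; seller share = |εd|/(εs + |εd|) = 23/45.

Consumer share = 22/45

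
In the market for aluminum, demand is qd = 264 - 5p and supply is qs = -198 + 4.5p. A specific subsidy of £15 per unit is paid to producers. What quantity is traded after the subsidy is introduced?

q' = 1071/19

Pre-subsidy: 264 - 5p = -198 + 4.5p gives p* = 924/19, q* = 396/19.
With the subsidy, sellers receive ps = pb + 15 for each unit, where pb is the price buyers pay.
Supply in terms of pb becomes qs = -198 + 4.5(pb + 15) = -130.5 + 4.5pb. Setting this equal to demand: 264 - 5pb = -130.5 + 4.5pb, so pb = 789/19.
Sellers receive ps = 789/19 + 15 = 1074/19; q' = 264 − 5·(789/19) = 1071/19.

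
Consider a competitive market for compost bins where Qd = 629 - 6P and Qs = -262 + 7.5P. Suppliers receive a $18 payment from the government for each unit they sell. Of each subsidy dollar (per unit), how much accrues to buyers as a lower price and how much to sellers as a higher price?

Pre-subsidy: 629 - 6P = -262 + 7.5P gives P* = 66, Q* = 233.
With the subsidy, sellers receive Ps = Pb + 18 for each unit, where Pb is the price buyers pay.
Supply in terms of Pb becomes Qs = -262 + 7.5(Pb + 18) = -127 + 7.5Pb. Setting this equal to demand: 629 - 6Pb = -127 + 7.5Pb, so Pb = 56.
Sellers receive Ps = 56 + 18 = 74; Q' = 629 − 6·56 = 293.
Buyers' price falls by P* − Pb = 66 − 56 = 10; sellers' price rises by Ps − P* = 74 − 66 = 8.

Buyers gain $10 per unit; sellers gain $8 per unit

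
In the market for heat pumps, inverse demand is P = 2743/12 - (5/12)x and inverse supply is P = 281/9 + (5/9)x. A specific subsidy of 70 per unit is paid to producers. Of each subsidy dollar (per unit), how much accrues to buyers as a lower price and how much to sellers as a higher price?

Buyers gain 30 per unit; sellers gain 40 per unit

Pre-subsidy: 2743/12 - (5/12)x = 281/9 + (5/9)x gives x* = 203 and P* = 144.
With the subsidy, sellers receive Ps = Pb + 70 for each unit, where Pb is the price buyers pay.
On the curves, Pb = 2743/12 - (5/12)x and Ps = 281/9 + (5/9)x; the wedge Ps − Pb = 70 gives 281/9 + (5/9)x − (2743/12 - (5/12)x) = 70, so x' = 275.
Then Pb = 2743/12 − (5/12)·275 = 114 and Ps = 281/9 + (5/9)·275 = 184.
Buyers' price falls by P* − Pb = 144 − 114 = 30; sellers' price rises by Ps − P* = 184 − 144 = 40.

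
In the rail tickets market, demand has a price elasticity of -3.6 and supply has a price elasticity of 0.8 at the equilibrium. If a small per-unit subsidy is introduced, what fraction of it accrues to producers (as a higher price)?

Producer share = 9/11

For a small subsidy around the equilibrium, the benefit split depends on the relative slopes, which at a point are proportional to the elasticities.
Buyer share = εs/(εs + |εd|) = 0.8/(0.8 + 3.6) = 2/11; seller share = |εd|/(εs + |εd|) = 9/11.
So producers capture 9/11 of the subsidy.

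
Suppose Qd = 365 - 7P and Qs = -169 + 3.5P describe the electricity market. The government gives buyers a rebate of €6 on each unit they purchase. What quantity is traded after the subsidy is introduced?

Q' = 23

Pre-subsidy: 365 - 7P = -169 + 3.5P gives P* = 356/7, Q* = 9.
With the rebate, buyers effectively pay Pb = Ps − 6, where Ps is the price sellers receive.
Demand in terms of Ps becomes Qd = 365 − 7(Ps − 6) = 407 - 7Ps. Setting this equal to supply: 407 - 7Ps = -169 + 3.5Ps, so Ps = 384/7.
Buyers pay Pb = 384/7 − 6 = 342/7; Q' = -169 + 3.5·(384/7) = 23.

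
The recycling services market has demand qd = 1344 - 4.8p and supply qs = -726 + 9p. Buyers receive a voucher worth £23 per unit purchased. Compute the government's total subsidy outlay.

Government cost = £16008

Pre-subsidy: 1344 - 4.8p = -726 + 9p gives p* = 150, q* = 624.
With the rebate, buyers effectively pay pb = ps − 23, where ps is the price sellers receive.
Demand in terms of ps becomes qd = 1344 − 4.8(ps − 23) = 1454.4 - 4.8ps. Setting this equal to supply: 1454.4 - 4.8ps = -726 + 9ps, so ps = 158.
Buyers pay pb = 158 − 23 = 135; q' = -726 + 9·158 = 696.
Government outlay = subsidy × quantity = 23 × 696 = 16008.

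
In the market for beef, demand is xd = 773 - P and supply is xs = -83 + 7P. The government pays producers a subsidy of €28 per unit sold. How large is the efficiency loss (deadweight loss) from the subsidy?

Deadweight loss = €343

Pre-subsidy: 773 - P = -83 + 7P gives P* = 107, x* = 666.
With the subsidy, sellers receive Ps = Pb + 28 for each unit, where Pb is the price buyers pay.
Supply in terms of Pb becomes xs = -83 + 7(Pb + 28) = 113 + 7Pb. Setting this equal to demand: 773 - Pb = 113 + 7Pb, so Pb = 82.5.
Sellers receive Ps = 82.5 + 28 = 110.5; x' = 773 − 1·82.5 = 690.5.
The subsidy expands output by 690.5 − 666 = 24.5 past the efficient level; on those units the gap between marginal cost and willingness to pay runs from 0 up to 28.
DWL = ½ × 28 × 24.5 = 343.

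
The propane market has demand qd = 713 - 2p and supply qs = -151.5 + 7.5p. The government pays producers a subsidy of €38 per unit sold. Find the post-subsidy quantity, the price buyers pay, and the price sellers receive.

Pre-subsidy: 713 - 2p = -151.5 + 7.5p gives p* = 91, q* = 531.
With the subsidy, sellers receive ps = pb + 38 for each unit, where pb is the price buyers pay.
Supply in terms of pb becomes qs = -151.5 + 7.5(pb + 38) = 133.5 + 7.5pb. Setting this equal to demand: 713 - 2pb = 133.5 + 7.5pb, so pb = 61.
Sellers receive ps = 61 + 38 = 99; q' = 713 − 2·61 = 591.

q' = 591; buyers pay €61; sellers receive €99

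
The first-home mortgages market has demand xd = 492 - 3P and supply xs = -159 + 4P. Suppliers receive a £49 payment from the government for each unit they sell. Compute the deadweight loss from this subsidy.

Deadweight loss = £2058

Pre-subsidy: 492 - 3P = -159 + 4P gives P* = 93, x* = 213.
With the subsidy, sellers receive Ps = Pb + 49 for each unit, where Pb is the price buyers pay.
Supply in terms of Pb becomes xs = -159 + 4(Pb + 49) = 37 + 4Pb. Setting this equal to demand: 492 - 3Pb = 37 + 4Pb, so Pb = 65.
Sellers receive Ps = 65 + 49 = 114; x' = 492 − 3·65 = 297.
The subsidy expands output by 297 − 213 = 84 past the efficient level; on those units the gap between marginal cost and willingness to pay runs from 0 up to 49.
DWL = ½ × 49 × 84 = 2058.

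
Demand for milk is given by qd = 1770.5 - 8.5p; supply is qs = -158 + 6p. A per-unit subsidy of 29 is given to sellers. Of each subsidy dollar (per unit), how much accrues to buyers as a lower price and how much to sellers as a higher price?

Buyers gain 12 per unit; sellers gain 17 per unit

Pre-subsidy: 1770.5 - 8.5p = -158 + 6p gives p* = 133, q* = 640.
With the subsidy, sellers receive ps = pb + 29 for each unit, where pb is the price buyers pay.
Supply in terms of pb becomes qs = -158 + 6(pb + 29) = 16 + 6pb. Setting this equal to demand: 1770.5 - 8.5pb = 16 + 6pb, so pb = 121.
Sellers receive ps = 121 + 29 = 150; q' = 1770.5 − 8.5·121 = 742.
Buyers' price falls by p* − pb = 133 − 121 = 12; sellers' price rises by ps − p* = 150 − 133 = 17.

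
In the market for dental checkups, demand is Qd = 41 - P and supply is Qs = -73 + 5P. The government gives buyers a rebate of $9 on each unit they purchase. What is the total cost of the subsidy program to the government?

Pre-subsidy: 41 - P = -73 + 5P gives P* = 19, Q* = 22.
With the rebate, buyers effectively pay Pb = Ps − 9, where Ps is the price sellers receive.
Demand in terms of Ps becomes Qd = 41 − 1(Ps − 9) = 50 - Ps. Setting this equal to supply: 50 - Ps = -73 + 5Ps, so Ps = 20.5.
Buyers pay Pb = 20.5 − 9 = 11.5; Q' = -73 + 5·20.5 = 29.5.
Government outlay = subsidy × quantity = 9 × 29.5 = 265.5.

Government cost = $265.5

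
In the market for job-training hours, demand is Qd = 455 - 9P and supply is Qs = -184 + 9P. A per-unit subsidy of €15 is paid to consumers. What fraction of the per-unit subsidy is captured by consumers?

Pre-subsidy: 455 - 9P = -184 + 9P gives P* = 35.5, Q* = 135.5.
With the rebate, buyers effectively pay Pb = Ps − 15, where Ps is the price sellers receive.
Demand in terms of Ps becomes Qd = 455 − 9(Ps − 15) = 590 - 9Ps. Setting this equal to supply: 590 - 9Ps = -184 + 9Ps, so Ps = 43.
Buyers pay Pb = 43 − 15 = 28; Q' = -184 + 9·43 = 203.
Buyers' price falls by P* − Pb = 35.5 − 28 = 7.5; sellers' price rises by Ps − P* = 43 − 35.5 = 7.5.
So consumers capture 7.5/15 = 0.5 of each unit of subsidy.

Consumer share = 0.5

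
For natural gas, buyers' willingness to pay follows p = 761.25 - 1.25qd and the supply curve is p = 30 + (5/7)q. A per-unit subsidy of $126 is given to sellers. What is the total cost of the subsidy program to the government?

Pre-subsidy: 761.25 - 1.25q = 30 + (5/7)q gives q* = 4095/11 and p* = 3255/11.
With the subsidy, sellers receive ps = pb + 126 for each unit, where pb is the price buyers pay.
On the curves, pb = 761.25 - 1.25q and ps = 30 + (5/7)q; the wedge ps − pb = 126 gives 30 + (5/7)q − (761.25 - 1.25q) = 126, so q' = 24003/55.
Then pb = 761.25 − 1.25·(24003/55) = 2373/11 and ps = 30 + (5/7)·(24003/55) = 3759/11.
Government outlay = subsidy × quantity = 126 × 24003/55 = 3024378/55.

Government cost = 3024378/55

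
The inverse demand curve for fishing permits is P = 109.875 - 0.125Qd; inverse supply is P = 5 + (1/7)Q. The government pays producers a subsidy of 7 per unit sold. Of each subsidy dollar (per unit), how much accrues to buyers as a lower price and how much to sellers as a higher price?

Buyers gain 49/15 per unit; sellers gain 56/15 per unit

Pre-subsidy: 109.875 - 0.125Q = 5 + (1/7)Q gives Q* = 5873/15 and P* = 914/15.
With the subsidy, sellers receive Ps = Pb + 7 for each unit, where Pb is the price buyers pay.
On the curves, Pb = 109.875 - 0.125Q and Ps = 5 + (1/7)Q; the wedge Ps − Pb = 7 gives 5 + (1/7)Q − (109.875 - 0.125Q) = 7, so Q' = 1253/3.
Then Pb = 109.875 − 0.125·(1253/3) = 173/3 and Ps = 5 + (1/7)·(1253/3) = 194/3.
Buyers' price falls by P* − Pb = 914/15 − 173/3 = 49/15; sellers' price rises by Ps − P* = 194/3 − 914/15 = 56/15.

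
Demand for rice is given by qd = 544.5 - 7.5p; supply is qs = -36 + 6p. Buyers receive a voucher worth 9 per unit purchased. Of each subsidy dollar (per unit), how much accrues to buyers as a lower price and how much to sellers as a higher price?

Pre-subsidy: 544.5 - 7.5p = -36 + 6p gives p* = 43, q* = 222.
With the rebate, buyers effectively pay pb = ps − 9, where ps is the price sellers receive.
Demand in terms of ps becomes qd = 544.5 − 7.5(ps − 9) = 612 - 7.5ps. Setting this equal to supply: 612 - 7.5ps = -36 + 6ps, so ps = 48.
Buyers pay pb = 48 − 9 = 39; q' = -36 + 6·48 = 252.
Buyers' price falls by p* − pb = 43 − 39 = 4; sellers' price rises by ps − p* = 48 − 43 = 5.

Buyers gain 4 per unit; sellers gain 5 per unit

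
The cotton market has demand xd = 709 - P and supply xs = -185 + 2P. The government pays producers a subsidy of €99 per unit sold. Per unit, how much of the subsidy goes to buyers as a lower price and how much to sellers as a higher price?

Pre-subsidy: 709 - P = -185 + 2P gives P* = 298, x* = 411.
With the subsidy, sellers receive Ps = Pb + 99 for each unit, where Pb is the price buyers pay.
Supply in terms of Pb becomes xs = -185 + 2(Pb + 99) = 13 + 2Pb. Setting this equal to demand: 709 - Pb = 13 + 2Pb, so Pb = 232.
Sellers receive Ps = 232 + 99 = 331; x' = 709 − 1·232 = 477.
Buyers' price falls by P* − Pb = 298 − 232 = 66; sellers' price rises by Ps − P* = 331 − 298 = 33.

Buyers gain €66 per unit; sellers gain €33 per unit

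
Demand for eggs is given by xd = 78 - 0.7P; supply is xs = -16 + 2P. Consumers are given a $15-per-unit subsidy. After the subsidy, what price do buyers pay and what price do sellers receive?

Pre-subsidy: 78 - 0.7P = -16 + 2P gives P* = 940/27, x* = 1448/27.
With the rebate, buyers effectively pay Pb = Ps − 15, where Ps is the price sellers receive.
Demand in terms of Ps becomes xd = 78 − 0.7(Ps − 15) = 88.5 - 0.7Ps. Setting this equal to supply: 88.5 - 0.7Ps = -16 + 2Ps, so Ps = 1045/27.
Buyers pay Pb = 1045/27 − 15 = 640/27; x' = -16 + 2·(1045/27) = 1658/27.

Buyers pay 640/27; sellers receive 1045/27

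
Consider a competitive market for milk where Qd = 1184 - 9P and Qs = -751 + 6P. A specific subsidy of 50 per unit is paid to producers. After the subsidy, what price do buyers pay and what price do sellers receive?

Buyers pay 109; sellers receive 159

Pre-subsidy: 1184 - 9P = -751 + 6P gives P* = 129, Q* = 23.
With the subsidy, sellers receive Ps = Pb + 50 for each unit, where Pb is the price buyers pay.
Supply in terms of Pb becomes Qs = -751 + 6(Pb + 50) = -451 + 6Pb. Setting this equal to demand: 1184 - 9Pb = -451 + 6Pb, so Pb = 109.
Sellers receive Ps = 109 + 50 = 159; Q' = 1184 − 9·109 = 203.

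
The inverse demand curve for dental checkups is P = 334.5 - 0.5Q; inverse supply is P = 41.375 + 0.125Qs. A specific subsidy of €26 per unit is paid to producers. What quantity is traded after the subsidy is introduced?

Pre-subsidy: 334.5 - 0.5Q = 41.375 + 0.125Q gives Q* = 469 and P* = 100.
With the subsidy, sellers receive Ps = Pb + 26 for each unit, where Pb is the price buyers pay.
On the curves, Pb = 334.5 - 0.5Q and Ps = 41.375 + 0.125Q; the wedge Ps − Pb = 26 gives 41.375 + 0.125Q − (334.5 - 0.5Q) = 26, so Q' = 510.6.
Then Pb = 334.5 − 0.5·510.6 = 79.2 and Ps = 41.375 + 0.125·510.6 = 105.2.

Q' = 510.6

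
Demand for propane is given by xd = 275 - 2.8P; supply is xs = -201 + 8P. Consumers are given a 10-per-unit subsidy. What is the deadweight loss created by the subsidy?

Pre-subsidy: 275 - 2.8P = -201 + 8P gives P* = 1190/27, x* = 4093/27.
With the rebate, buyers effectively pay Pb = Ps − 10, where Ps is the price sellers receive.
Demand in terms of Ps becomes xd = 275 − 2.8(Ps − 10) = 303 - 2.8Ps. Setting this equal to supply: 303 - 2.8Ps = -201 + 8Ps, so Ps = 140/3.
Buyers pay Pb = 140/3 − 10 = 110/3; x' = -201 + 8·(140/3) = 517/3.
The subsidy expands output by 517/3 − 4093/27 = 560/27 past the efficient level; on those units the gap between marginal cost and willingness to pay runs from 0 up to 10.
DWL = ½ × 10 × 560/27 = 2800/27.

Deadweight loss = 2800/27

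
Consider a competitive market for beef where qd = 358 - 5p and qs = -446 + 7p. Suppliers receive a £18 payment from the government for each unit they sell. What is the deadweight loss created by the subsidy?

Pre-subsidy: 358 - 5p = -446 + 7p gives p* = 67, q* = 23.
With the subsidy, sellers receive ps = pb + 18 for each unit, where pb is the price buyers pay.
Supply in terms of pb becomes qs = -446 + 7(pb + 18) = -320 + 7pb. Setting this equal to demand: 358 - 5pb = -320 + 7pb, so pb = 56.5.
Sellers receive ps = 56.5 + 18 = 74.5; q' = 358 − 5·56.5 = 75.5.
The subsidy expands output by 75.5 − 23 = 52.5 past the efficient level; on those units the gap between marginal cost and willingness to pay runs from 0 up to 18.
DWL = ½ × 18 × 52.5 = 472.5.

Deadweight loss = £472.5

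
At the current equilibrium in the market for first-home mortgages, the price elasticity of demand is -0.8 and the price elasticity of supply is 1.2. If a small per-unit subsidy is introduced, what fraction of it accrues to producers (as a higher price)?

For a small subsidy around the equilibrium, the benefit split depends on the relative slopes, which at a point are proportional to the elasticities.
Buyer share = εs/(εs + |εd|) = 1.2/(1.2 + 0.8) = 0.6; seller share = |εd|/(εs + |εd|) = 0.4.
So producers capture 0.4 of the subsidy.

Producer share = 0.4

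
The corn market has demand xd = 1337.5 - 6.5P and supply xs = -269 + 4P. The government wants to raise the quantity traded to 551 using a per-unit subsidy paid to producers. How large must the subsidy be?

At x = 551, invert demand for the buyer price: Pb = (1337.5 − 551)/6.5 = 121; invert supply for the seller price: Ps = (551 − (-269))/4 = 205.
The subsidy must fill the gap: s = Ps − Pb = 205 − 121 = 84.

Required subsidy s = 84 per unit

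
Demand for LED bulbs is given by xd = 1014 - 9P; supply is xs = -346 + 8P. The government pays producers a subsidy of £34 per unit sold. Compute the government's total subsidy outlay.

Pre-subsidy: 1014 - 9P = -346 + 8P gives P* = 80, x* = 294.
With the subsidy, sellers receive Ps = Pb + 34 for each unit, where Pb is the price buyers pay.
Supply in terms of Pb becomes xs = -346 + 8(Pb + 34) = -74 + 8Pb. Setting this equal to demand: 1014 - 9Pb = -74 + 8Pb, so Pb = 64.
Sellers receive Ps = 64 + 34 = 98; x' = 1014 − 9·64 = 438.
Government outlay = subsidy × quantity = 34 × 438 = 14892.

Government cost = £14892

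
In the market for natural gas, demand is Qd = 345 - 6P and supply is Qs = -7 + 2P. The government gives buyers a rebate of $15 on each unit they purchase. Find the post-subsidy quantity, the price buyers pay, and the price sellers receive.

Pre-subsidy: 345 - 6P = -7 + 2P gives P* = 44, Q* = 81.
With the rebate, buyers effectively pay Pb = Ps − 15, where Ps is the price sellers receive.
Demand in terms of Ps becomes Qd = 345 − 6(Ps − 15) = 435 - 6Ps. Setting this equal to supply: 435 - 6Ps = -7 + 2Ps, so Ps = 55.25.
Buyers pay Pb = 55.25 − 15 = 40.25; Q' = -7 + 2·55.25 = 103.5.

Q' = 103.5; buyers pay $40.25; sellers receive $55.25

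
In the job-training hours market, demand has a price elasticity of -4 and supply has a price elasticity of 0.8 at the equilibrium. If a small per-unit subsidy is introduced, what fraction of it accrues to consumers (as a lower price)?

Consumer share = 1/6

For a small subsidy around the equilibrium, the benefit split depends on the relative slopes, which at a point are proportional to the elasticities.
Buyer share = εs/(εs + |εd|) = 0.8/(0.8 + 4) = 1/6; seller share = |εd|/(εs + |εd|) = 5/6.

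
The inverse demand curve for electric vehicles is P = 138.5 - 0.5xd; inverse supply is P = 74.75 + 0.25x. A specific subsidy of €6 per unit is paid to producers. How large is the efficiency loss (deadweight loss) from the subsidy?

Pre-subsidy: 138.5 - 0.5x = 74.75 + 0.25x gives x* = 85 and P* = 96.
With the subsidy, sellers receive Ps = Pb + 6 for each unit, where Pb is the price buyers pay.
On the curves, Pb = 138.5 - 0.5x and Ps = 74.75 + 0.25x; the wedge Ps − Pb = 6 gives 74.75 + 0.25x − (138.5 - 0.5x) = 6, so x' = 93.
Then Pb = 138.5 − 0.5·93 = 92 and Ps = 74.75 + 0.25·93 = 98.
The subsidy expands output by 93 − 85 = 8 past the efficient level; on those units the gap between marginal cost and willingness to pay runs from 0 up to 6.
DWL = ½ × 6 × 8 = 24.

Deadweight loss = €24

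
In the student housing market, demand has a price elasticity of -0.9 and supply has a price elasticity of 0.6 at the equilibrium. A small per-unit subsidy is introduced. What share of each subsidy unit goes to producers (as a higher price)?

For a small subsidy around the equilibrium, the benefit split depends on the relative slopes, which at a point are proportional to the elasticities.
Buyer share = εs/(εs + |εd|) = 0.6/(0.6 + 0.9) = 0.4; seller share = |εd|/(εs + |εd|) = 0.6.
So producers capture 0.6 of the subsidy.

Producer share = 0.6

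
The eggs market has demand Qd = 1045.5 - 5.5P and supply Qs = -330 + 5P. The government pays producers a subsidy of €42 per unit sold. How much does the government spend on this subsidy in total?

Government cost = €18270

Pre-subsidy: 1045.5 - 5.5P = -330 + 5P gives P* = 131, Q* = 325.
With the subsidy, sellers receive Ps = Pb + 42 for each unit, where Pb is the price buyers pay.
Supply in terms of Pb becomes Qs = -330 + 5(Pb + 42) = -120 + 5Pb. Setting this equal to demand: 1045.5 - 5.5Pb = -120 + 5Pb, so Pb = 111.
Sellers receive Ps = 111 + 42 = 153; Q' = 1045.5 − 5.5·111 = 435.
Government outlay = subsidy × quantity = 42 × 435 = 18270.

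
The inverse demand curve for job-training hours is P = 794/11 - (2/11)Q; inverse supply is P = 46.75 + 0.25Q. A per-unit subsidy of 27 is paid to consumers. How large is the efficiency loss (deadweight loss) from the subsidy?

Pre-subsidy: 794/11 - (2/11)Q = 46.75 + 0.25Q gives Q* = 1119/19 and P* = 1168/19.
With the rebate, buyers effectively pay Pb = Ps − 27, where Ps is the price sellers receive.
On the curves, Pb = 794/11 - (2/11)Q and Ps = 46.75 + 0.25Q; the wedge Ps − Pb = 27 gives 46.75 + 0.25Q − (794/11 - (2/11)Q) = 27, so Q' = 2307/19.
Then Pb = 794/11 − (2/11)·(2307/19) = 952/19 and Ps = 46.75 + 0.25·(2307/19) = 1465/19.
The subsidy expands output by 2307/19 − 1119/19 = 1188/19 past the efficient level; on those units the gap between marginal cost and willingness to pay runs from 0 up to 27.
DWL = ½ × 27 × 1188/19 = 16038/19.

Deadweight loss = 16038/19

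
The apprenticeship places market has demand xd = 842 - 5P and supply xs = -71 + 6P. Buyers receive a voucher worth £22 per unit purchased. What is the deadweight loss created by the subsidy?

Deadweight loss = £660

Pre-subsidy: 842 - 5P = -71 + 6P gives P* = 83, x* = 427.
With the rebate, buyers effectively pay Pb = Ps − 22, where Ps is the price sellers receive.
Demand in terms of Ps becomes xd = 842 − 5(Ps − 22) = 952 - 5Ps. Setting this equal to supply: 952 - 5Ps = -71 + 6Ps, so Ps = 93.
Buyers pay Pb = 93 − 22 = 71; x' = -71 + 6·93 = 487.
The subsidy expands output by 487 − 427 = 60 past the efficient level; on those units the gap between marginal cost and willingness to pay runs from 0 up to 22.
DWL = ½ × 22 × 60 = 660.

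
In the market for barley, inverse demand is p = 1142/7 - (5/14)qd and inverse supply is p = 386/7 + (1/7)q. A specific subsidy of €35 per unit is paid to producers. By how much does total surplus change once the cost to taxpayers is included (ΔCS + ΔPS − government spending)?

Net change in total surplus = -€1225

Pre-subsidy: 1142/7 - (5/14)q = 386/7 + (1/7)q gives q* = 216 and p* = 86.
With the subsidy, sellers receive ps = pb + 35 for each unit, where pb is the price buyers pay.
On the curves, pb = 1142/7 - (5/14)q and ps = 386/7 + (1/7)q; the wedge ps − pb = 35 gives 386/7 + (1/7)q − (1142/7 - (5/14)q) = 35, so q' = 286.
Then pb = 1142/7 − (5/14)·286 = 61 and ps = 386/7 + (1/7)·286 = 96.
ΔCS = ½(216 + 286)(86 − 61) = 6275; ΔPS = ½(216 + 286)(96 − 86) = 2510.
Government spending = 35 × 286 = 10010.
Net change = 6275 + 2510 − 10010 = -1225. The loss equals the DWL triangle ½·35·70.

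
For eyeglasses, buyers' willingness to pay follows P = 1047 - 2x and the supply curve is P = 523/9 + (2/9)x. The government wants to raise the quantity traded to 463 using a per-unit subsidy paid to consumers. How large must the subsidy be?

At x = 463, from the demand curve buyers pay Pb = 1047 − 2·463 = 121; from the supply curve sellers need Ps = 523/9 + (2/9)·463 = 161.
The subsidy must fill the gap: s = Ps − Pb = 161 − 121 = 40.

Required subsidy s = 40 per unit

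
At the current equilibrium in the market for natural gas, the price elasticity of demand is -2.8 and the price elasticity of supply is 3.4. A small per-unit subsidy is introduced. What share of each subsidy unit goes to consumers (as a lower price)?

For a small subsidy around the equilibrium, the benefit split depends on the relative slopes, which at a point are proportional to the elasticities.
Buyer share = εs/(εs + |εd|) = 3.4/(3.4 + 2.8) = 17/31; seller share = |εd|/(εs + |εd|) = 14/31.

Consumer share = 17/31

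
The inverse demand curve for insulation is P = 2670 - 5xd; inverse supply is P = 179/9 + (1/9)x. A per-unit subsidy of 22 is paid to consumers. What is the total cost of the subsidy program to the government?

Pre-subsidy: 2670 - 5x = 179/9 + (1/9)x gives x* = 518.5 and P* = 77.5.
With the rebate, buyers effectively pay Pb = Ps − 22, where Ps is the price sellers receive.
On the curves, Pb = 2670 - 5x and Ps = 179/9 + (1/9)x; the wedge Ps − Pb = 22 gives 179/9 + (1/9)x − (2670 - 5x) = 22, so x' = 24049/46.
Then Pb = 2670 − 5·(24049/46) = 2575/46 and Ps = 179/9 + (1/9)·(24049/46) = 3587/46.
Government outlay = subsidy × quantity = 22 × 24049/46 = 264539/23.

Government cost = 264539/23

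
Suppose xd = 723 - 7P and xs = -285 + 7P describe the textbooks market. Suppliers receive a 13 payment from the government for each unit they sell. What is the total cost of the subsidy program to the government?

Government cost = 3438.5

Pre-subsidy: 723 - 7P = -285 + 7P gives P* = 72, x* = 219.
With the subsidy, sellers receive Ps = Pb + 13 for each unit, where Pb is the price buyers pay.
Supply in terms of Pb becomes xs = -285 + 7(Pb + 13) = -194 + 7Pb. Setting this equal to demand: 723 - 7Pb = -194 + 7Pb, so Pb = 65.5.
Sellers receive Ps = 65.5 + 13 = 78.5; x' = 723 − 7·65.5 = 264.5.
Government outlay = subsidy × quantity = 13 × 264.5 = 3438.5.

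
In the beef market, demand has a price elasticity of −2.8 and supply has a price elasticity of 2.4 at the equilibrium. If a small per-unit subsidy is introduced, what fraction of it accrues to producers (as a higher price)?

For a small subsidy around the equilibrium, the benefit split depends on the relative slopes, which at a point are proportional to the elasticities.
Buyer share = εs/(εs + |εd|) = 2.4/(2.4 + 2.8) = 6/13; seller share = |εd|/(εs + |εd|) = 7/13.
So producers capture 7/13 of the subsidy.

Producer share = 7/13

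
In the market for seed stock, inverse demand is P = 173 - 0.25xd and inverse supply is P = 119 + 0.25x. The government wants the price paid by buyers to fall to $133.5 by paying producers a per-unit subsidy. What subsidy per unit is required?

At a buyer price of 133.5, quantity demanded is 692 − 4·133.5 = 158.
Sellers supply 158 only when they receive Ps = 119 + 0.25·158 = 158.5.
s = Ps − Pb = 158.5 − 133.5 = 25.

Required subsidy s = $25 per unit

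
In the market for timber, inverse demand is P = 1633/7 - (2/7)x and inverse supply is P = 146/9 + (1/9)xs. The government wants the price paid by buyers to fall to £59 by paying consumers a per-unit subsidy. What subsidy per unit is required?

At a buyer price of 59, quantity demanded is 816.5 − 3.5·59 = 610.
Sellers supply 610 only when they receive Ps = 146/9 + (1/9)·610 = 84.
s = Ps − Pb = 84 − 59 = 25.

Required subsidy s = £25 per unit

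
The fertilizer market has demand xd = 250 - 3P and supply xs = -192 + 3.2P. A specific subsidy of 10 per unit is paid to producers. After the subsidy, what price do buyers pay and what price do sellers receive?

Pre-subsidy: 250 - 3P = -192 + 3.2P gives P* = 2210/31, x* = 1120/31.
With the subsidy, sellers receive Ps = Pb + 10 for each unit, where Pb is the price buyers pay.
Supply in terms of Pb becomes xs = -192 + 3.2(Pb + 10) = -160 + 3.2Pb. Setting this equal to demand: 250 - 3Pb = -160 + 3.2Pb, so Pb = 2050/31.
Sellers receive Ps = 2050/31 + 10 = 2360/31; x' = 250 − 3·(2050/31) = 1600/31.

Buyers pay 2050/31; sellers receive 2360/31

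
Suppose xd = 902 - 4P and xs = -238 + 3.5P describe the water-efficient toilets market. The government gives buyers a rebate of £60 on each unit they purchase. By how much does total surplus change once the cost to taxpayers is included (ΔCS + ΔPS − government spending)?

Net change in total surplus = -£3360

Pre-subsidy: 902 - 4P = -238 + 3.5P gives P* = 152, x* = 294.
With the rebate, buyers effectively pay Pb = Ps − 60, where Ps is the price sellers receive.
Demand in terms of Ps becomes xd = 902 − 4(Ps − 60) = 1142 - 4Ps. Setting this equal to supply: 1142 - 4Ps = -238 + 3.5Ps, so Ps = 184.
Buyers pay Pb = 184 − 60 = 124; x' = -238 + 3.5·184 = 406.
ΔCS = ½(294 + 406)(152 − 124) = 9800; ΔPS = ½(294 + 406)(184 − 152) = 11200.
Government spending = 60 × 406 = 24360.
Net change = 9800 + 11200 − 24360 = -3360. The loss equals the DWL triangle ½·60·112.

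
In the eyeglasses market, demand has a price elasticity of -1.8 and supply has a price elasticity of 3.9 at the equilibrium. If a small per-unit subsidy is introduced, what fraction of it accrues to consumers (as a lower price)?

For a small subsidy around the equilibrium, the benefit split depends on the relative slopes, which at a point are proportional to the elasticities.
Buyer share = εs/(εs + |εd|) = 3.9/(3.9 + 1.8) = 13/19; seller share = |εd|/(εs + |εd|) = 6/19.

Consumer share = 13/19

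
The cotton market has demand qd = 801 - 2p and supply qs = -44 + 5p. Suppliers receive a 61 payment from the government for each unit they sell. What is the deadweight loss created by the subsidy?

Pre-subsidy: 801 - 2p = -44 + 5p gives p* = 845/7, q* = 3917/7.
With the subsidy, sellers receive ps = pb + 61 for each unit, where pb is the price buyers pay.
Supply in terms of pb becomes qs = -44 + 5(pb + 61) = 261 + 5pb. Setting this equal to demand: 801 - 2pb = 261 + 5pb, so pb = 540/7.
Sellers receive ps = 540/7 + 61 = 967/7; q' = 801 − 2·(540/7) = 4527/7.
The subsidy expands output by 4527/7 − 3917/7 = 610/7 past the efficient level; on those units the gap between marginal cost and willingness to pay runs from 0 up to 61.
DWL = ½ × 61 × 610/7 = 18605/7.

Deadweight loss = 18605/7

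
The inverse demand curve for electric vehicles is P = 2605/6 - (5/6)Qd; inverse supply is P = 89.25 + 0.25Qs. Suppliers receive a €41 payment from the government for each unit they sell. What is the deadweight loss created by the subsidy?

Deadweight loss = 10086/13

Pre-subsidy: 2605/6 - (5/6)Q = 89.25 + 0.25Q gives Q* = 4139/13 and P* = 2195/13.
With the subsidy, sellers receive Ps = Pb + 41 for each unit, where Pb is the price buyers pay.
On the curves, Pb = 2605/6 - (5/6)Q and Ps = 89.25 + 0.25Q; the wedge Ps − Pb = 41 gives 89.25 + 0.25Q − (2605/6 - (5/6)Q) = 41, so Q' = 4631/13.
Then Pb = 2605/6 − (5/6)·(4631/13) = 1785/13 and Ps = 89.25 + 0.25·(4631/13) = 2318/13.
The subsidy expands output by 4631/13 − 4139/13 = 492/13 past the efficient level; on those units the gap between marginal cost and willingness to pay runs from 0 up to 41.
DWL = ½ × 41 × 492/13 = 10086/13.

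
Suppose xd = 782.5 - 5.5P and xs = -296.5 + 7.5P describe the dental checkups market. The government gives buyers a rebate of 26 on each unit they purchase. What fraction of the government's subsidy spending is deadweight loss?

DWL / government spending = 165/1634

Pre-subsidy: 782.5 - 5.5P = -296.5 + 7.5P gives P* = 83, x* = 326.
With the rebate, buyers effectively pay Pb = Ps − 26, where Ps is the price sellers receive.
Demand in terms of Ps becomes xd = 782.5 − 5.5(Ps − 26) = 925.5 - 5.5Ps. Setting this equal to supply: 925.5 - 5.5Ps = -296.5 + 7.5Ps, so Ps = 94.
Buyers pay Pb = 94 − 26 = 68; x' = -296.5 + 7.5·94 = 408.5.
ΔCS = ½(326 + 408.5)(83 − 68) = 5508.75; ΔPS = ½(326 + 408.5)(94 − 83) = 4039.75.
Government spending = 26 × 408.5 = 10621.
DWL = ½ × 26 × (408.5 − 326) = 1072.5; fraction = 1072.5 / 10621 = 165/1634.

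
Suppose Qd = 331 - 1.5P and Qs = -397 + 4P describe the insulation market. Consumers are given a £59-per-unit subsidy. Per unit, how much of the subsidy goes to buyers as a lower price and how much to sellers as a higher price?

Pre-subsidy: 331 - 1.5P = -397 + 4P gives P* = 1456/11, Q* = 1457/11.
With the rebate, buyers effectively pay Pb = Ps − 59, where Ps is the price sellers receive.
Demand in terms of Ps becomes Qd = 331 − 1.5(Ps − 59) = 419.5 - 1.5Ps. Setting this equal to supply: 419.5 - 1.5Ps = -397 + 4Ps, so Ps = 1633/11.
Buyers pay Pb = 1633/11 − 59 = 984/11; Q' = -397 + 4·(1633/11) = 2165/11.
Buyers' price falls by P* − Pb = 1456/11 − 984/11 = 472/11; sellers' price rises by Ps − P* = 1633/11 − 1456/11 = 177/11.

Buyers gain 472/11 per unit; sellers gain 177/11 per unit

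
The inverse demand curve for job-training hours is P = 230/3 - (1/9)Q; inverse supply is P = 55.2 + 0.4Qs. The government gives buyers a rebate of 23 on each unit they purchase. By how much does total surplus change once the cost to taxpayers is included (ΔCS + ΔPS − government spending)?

Pre-subsidy: 230/3 - (1/9)Q = 55.2 + 0.4Q gives Q* = 42 and P* = 72.
With the rebate, buyers effectively pay Pb = Ps − 23, where Ps is the price sellers receive.
On the curves, Pb = 230/3 - (1/9)Q and Ps = 55.2 + 0.4Q; the wedge Ps − Pb = 23 gives 55.2 + 0.4Q − (230/3 - (1/9)Q) = 23, so Q' = 87.
Then Pb = 230/3 − (1/9)·87 = 67 and Ps = 55.2 + 0.4·87 = 90.
ΔCS = ½(42 + 87)(72 − 67) = 322.5; ΔPS = ½(42 + 87)(90 − 72) = 1161.
Government spending = 23 × 87 = 2001.
Net change = 322.5 + 1161 − 2001 = -517.5. The loss equals the DWL triangle ½·23·45.

Net change in total surplus = -517.5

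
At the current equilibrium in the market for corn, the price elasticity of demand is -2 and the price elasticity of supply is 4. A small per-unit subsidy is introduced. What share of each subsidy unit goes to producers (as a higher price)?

Producer share = 1/3

For a small subsidy around the equilibrium, the benefit split depends on the relative slopes, which at a point are proportional to the elasticities.
Buyer share = εs/(εs + |εd|) = 4/(4 + 2) = 2/3; seller share = |εd|/(εs + |εd|) = 1/3.
So producers capture 1/3 of the subsidy.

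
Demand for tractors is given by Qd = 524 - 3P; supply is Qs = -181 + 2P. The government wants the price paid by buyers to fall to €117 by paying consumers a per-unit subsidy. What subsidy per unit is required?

Required subsidy s = €60 per unit

At a buyer price of 117, quantity demanded is 524 − 3·117 = 173.
Sellers supply 173 only when they receive Ps with -181 + 2·Ps = 173, i.e. Ps = 177.
s = Ps − Pb = 177 − 117 = 60.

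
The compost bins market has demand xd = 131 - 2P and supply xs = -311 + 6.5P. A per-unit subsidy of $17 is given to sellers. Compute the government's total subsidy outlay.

Government cost = $901

Pre-subsidy: 131 - 2P = -311 + 6.5P gives P* = 52, x* = 27.
With the subsidy, sellers receive Ps = Pb + 17 for each unit, where Pb is the price buyers pay.
Supply in terms of Pb becomes xs = -311 + 6.5(Pb + 17) = -200.5 + 6.5Pb. Setting this equal to demand: 131 - 2Pb = -200.5 + 6.5Pb, so Pb = 39.
Sellers receive Ps = 39 + 17 = 56; x' = 131 − 2·39 = 53.
Government outlay = subsidy × quantity = 17 × 53 = 901.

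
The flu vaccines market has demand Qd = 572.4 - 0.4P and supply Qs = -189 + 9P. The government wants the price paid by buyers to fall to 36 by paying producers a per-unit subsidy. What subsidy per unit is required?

Required subsidy s = 47 per unit

At a buyer price of 36, quantity demanded is 572.4 − 0.4·36 = 558.
Sellers supply 558 only when they receive Ps with -189 + 9·Ps = 558, i.e. Ps = 83.
s = Ps − Pb = 83 − 36 = 47.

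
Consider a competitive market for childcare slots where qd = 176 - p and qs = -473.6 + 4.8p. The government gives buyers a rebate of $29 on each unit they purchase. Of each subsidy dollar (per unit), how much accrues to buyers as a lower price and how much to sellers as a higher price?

Buyers gain $24 per unit; sellers gain $5 per unit

Pre-subsidy: 176 - p = -473.6 + 4.8p gives p* = 112, q* = 64.
With the rebate, buyers effectively pay pb = ps − 29, where ps is the price sellers receive.
Demand in terms of ps becomes qd = 176 − 1(ps − 29) = 205 - ps. Setting this equal to supply: 205 - ps = -473.6 + 4.8ps, so ps = 117.
Buyers pay pb = 117 − 29 = 88; q' = -473.6 + 4.8·117 = 88.
Buyers' price falls by p* − pb = 112 − 88 = 24; sellers' price rises by ps − p* = 117 − 112 = 5.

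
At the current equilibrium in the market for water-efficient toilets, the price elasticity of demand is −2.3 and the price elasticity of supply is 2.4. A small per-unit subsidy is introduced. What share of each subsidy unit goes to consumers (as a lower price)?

For a small subsidy around the equilibrium, the benefit split depends on the relative slopes, which at a point are proportional to the elasticities.
Buyer share = εs/(εs + |εd|) = 2.4/(2.4 + 2.3) = 24/47; seller share = |εd|/(εs + |εd|) = 23/47.

Consumer share = 24/47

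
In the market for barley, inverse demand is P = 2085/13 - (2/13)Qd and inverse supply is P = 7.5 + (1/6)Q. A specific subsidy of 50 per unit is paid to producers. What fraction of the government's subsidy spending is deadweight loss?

DWL / government spending = 26/211

Pre-subsidy: 2085/13 - (2/13)Q = 7.5 + (1/6)Q gives Q* = 477 and P* = 87.
With the subsidy, sellers receive Ps = Pb + 50 for each unit, where Pb is the price buyers pay.
On the curves, Pb = 2085/13 - (2/13)Q and Ps = 7.5 + (1/6)Q; the wedge Ps − Pb = 50 gives 7.5 + (1/6)Q − (2085/13 - (2/13)Q) = 50, so Q' = 633.
Then Pb = 2085/13 − (2/13)·633 = 63 and Ps = 7.5 + (1/6)·633 = 113.
ΔCS = ½(477 + 633)(87 − 63) = 13320; ΔPS = ½(477 + 633)(113 − 87) = 14430.
Government spending = 50 × 633 = 31650.
DWL = ½ × 50 × (633 − 477) = 3900; fraction = 3900 / 31650 = 26/211.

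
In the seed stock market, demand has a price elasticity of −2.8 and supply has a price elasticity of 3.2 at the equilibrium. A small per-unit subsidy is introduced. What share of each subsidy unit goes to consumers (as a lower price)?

For a small subsidy around the equilibrium, the benefit split depends on the relative slopes, which at a point are proportional to the elasticities.
Buyer share = εs/(εs + |εd|) = 3.2/(3.2 + 2.8) = 8/15; seller share = |εd|/(εs + |εd|) = 7/15.

Consumer share = 8/15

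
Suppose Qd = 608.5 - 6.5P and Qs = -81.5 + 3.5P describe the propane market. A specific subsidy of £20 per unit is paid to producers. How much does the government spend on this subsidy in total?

Pre-subsidy: 608.5 - 6.5P = -81.5 + 3.5P gives P* = 69, Q* = 160.
With the subsidy, sellers receive Ps = Pb + 20 for each unit, where Pb is the price buyers pay.
Supply in terms of Pb becomes Qs = -81.5 + 3.5(Pb + 20) = -11.5 + 3.5Pb. Setting this equal to demand: 608.5 - 6.5Pb = -11.5 + 3.5Pb, so Pb = 62.
Sellers receive Ps = 62 + 20 = 82; Q' = 608.5 − 6.5·62 = 205.5.
Government outlay = subsidy × quantity = 20 × 205.5 = 4110.

Government cost = £4110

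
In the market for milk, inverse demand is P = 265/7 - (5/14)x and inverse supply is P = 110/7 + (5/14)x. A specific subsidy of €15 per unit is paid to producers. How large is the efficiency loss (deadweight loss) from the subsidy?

Pre-subsidy: 265/7 - (5/14)x = 110/7 + (5/14)x gives x* = 31 and P* = 375/14.
With the subsidy, sellers receive Ps = Pb + 15 for each unit, where Pb is the price buyers pay.
On the curves, Pb = 265/7 - (5/14)x and Ps = 110/7 + (5/14)x; the wedge Ps − Pb = 15 gives 110/7 + (5/14)x − (265/7 - (5/14)x) = 15, so x' = 52.
Then Pb = 265/7 − (5/14)·52 = 135/7 and Ps = 110/7 + (5/14)·52 = 240/7.
The subsidy expands output by 52 − 31 = 21 past the efficient level; on those units the gap between marginal cost and willingness to pay runs from 0 up to 15.
DWL = ½ × 15 × 21 = 157.5.

Deadweight loss = €157.5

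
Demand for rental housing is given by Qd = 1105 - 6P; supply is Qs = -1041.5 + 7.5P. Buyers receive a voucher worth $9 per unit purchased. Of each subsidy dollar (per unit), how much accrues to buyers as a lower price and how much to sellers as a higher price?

Pre-subsidy: 1105 - 6P = -1041.5 + 7.5P gives P* = 159, Q* = 151.
With the rebate, buyers effectively pay Pb = Ps − 9, where Ps is the price sellers receive.
Demand in terms of Ps becomes Qd = 1105 − 6(Ps − 9) = 1159 - 6Ps. Setting this equal to supply: 1159 - 6Ps = -1041.5 + 7.5Ps, so Ps = 163.
Buyers pay Pb = 163 − 9 = 154; Q' = -1041.5 + 7.5·163 = 181.
Buyers' price falls by P* − Pb = 159 − 154 = 5; sellers' price rises by Ps − P* = 163 − 159 = 4.

Buyers gain $5 per unit; sellers gain $4 per unit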